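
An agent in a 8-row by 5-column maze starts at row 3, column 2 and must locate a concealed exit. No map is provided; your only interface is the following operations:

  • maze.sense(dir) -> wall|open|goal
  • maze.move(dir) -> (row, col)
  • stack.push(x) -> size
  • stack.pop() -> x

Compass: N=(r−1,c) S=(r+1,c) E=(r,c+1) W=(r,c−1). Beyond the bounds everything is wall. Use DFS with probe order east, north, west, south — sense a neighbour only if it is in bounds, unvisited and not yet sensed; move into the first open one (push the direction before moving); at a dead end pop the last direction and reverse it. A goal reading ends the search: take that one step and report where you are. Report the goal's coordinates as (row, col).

·→ sense(dir: east)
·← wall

·→ sense(dir: north)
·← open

·→ push(x: north)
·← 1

·→ move(dir: north)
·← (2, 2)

·→ sense(dir: east)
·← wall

·→ sense(dir: north)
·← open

·→ push(x: north)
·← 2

·→ move(dir: north)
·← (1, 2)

·→ sense(dir: east)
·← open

·→ push(x: east)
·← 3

·→ move(dir: east)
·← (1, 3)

·→ sense(dir: east)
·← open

·→ push(x: east)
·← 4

·→ move(dir: east)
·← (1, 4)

·→ sense(dir: north)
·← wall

·→ sense(dir: south)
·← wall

·→ pop()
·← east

·→ move(dir: west)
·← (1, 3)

·→ sense(dir: north)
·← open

·→ push(x: north)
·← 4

·→ move(dir: north)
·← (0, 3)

·→ sense(dir: west)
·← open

·→ push(x: west)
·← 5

·→ move(dir: west)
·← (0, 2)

·→ sense(dir: west)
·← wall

·→ pop()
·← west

·→ move(dir: east)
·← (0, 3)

·→ pop()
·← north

·→ move(dir: south)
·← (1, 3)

·→ pop()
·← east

·→ move(dir: west)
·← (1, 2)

·→ sense(dir: west)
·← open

·→ push(x: west)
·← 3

·→ move(dir: west)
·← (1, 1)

·→ sense(dir: west)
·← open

·→ push(x: west)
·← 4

·→ move(dir: west)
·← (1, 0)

·→ sense(dir: north)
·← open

·→ push(x: north)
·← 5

·→ move(dir: north)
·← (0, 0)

·→ pop()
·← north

·→ move(dir: south)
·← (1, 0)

·→ sense(dir: south)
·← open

·→ push(x: south)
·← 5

·→ move(dir: south)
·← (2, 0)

·→ sense(dir: east)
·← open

·→ push(x: east)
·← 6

·→ move(dir: east)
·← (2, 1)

·→ sense(dir: south)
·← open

·→ push(x: south)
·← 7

·→ move(dir: south)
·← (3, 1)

·→ sense(dir: west)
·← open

·→ push(x: west)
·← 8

·→ move(dir: west)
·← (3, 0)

·→ sense(dir: south)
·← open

·→ push(x: south)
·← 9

·→ move(dir: south)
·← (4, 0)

·→ sense(dir: east)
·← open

·→ push(x: east)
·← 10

·→ move(dir: east)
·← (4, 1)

·→ sense(dir: east)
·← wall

·→ sense(dir: south)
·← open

·→ push(x: south)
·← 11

·→ move(dir: south)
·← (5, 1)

·→ sense(dir: east)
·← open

·→ push(x: east)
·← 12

·→ move(dir: east)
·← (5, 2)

·→ sense(dir: east)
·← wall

·→ sense(dir: south)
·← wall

·→ pop()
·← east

·→ move(dir: west)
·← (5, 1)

·→ sense(dir: west)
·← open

·→ push(x: west)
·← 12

·→ move(dir: west)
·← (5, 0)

·→ sense(dir: south)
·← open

·→ push(x: south)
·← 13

·→ move(dir: south)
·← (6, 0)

·→ sense(dir: east)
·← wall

·→ sense(dir: south)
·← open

·→ push(x: south)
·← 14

·→ move(dir: south)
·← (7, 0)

·→ sense(dir: east)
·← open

·→ push(x: east)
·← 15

·→ move(dir: east)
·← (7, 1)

·→ sense(dir: east)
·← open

·→ push(x: east)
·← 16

·→ move(dir: east)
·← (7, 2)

·→ sense(dir: east)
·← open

·→ push(x: east)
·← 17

·→ move(dir: east)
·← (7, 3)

·→ sense(dir: east)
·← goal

·→ move(dir: east)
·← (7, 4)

Answer: (7, 4)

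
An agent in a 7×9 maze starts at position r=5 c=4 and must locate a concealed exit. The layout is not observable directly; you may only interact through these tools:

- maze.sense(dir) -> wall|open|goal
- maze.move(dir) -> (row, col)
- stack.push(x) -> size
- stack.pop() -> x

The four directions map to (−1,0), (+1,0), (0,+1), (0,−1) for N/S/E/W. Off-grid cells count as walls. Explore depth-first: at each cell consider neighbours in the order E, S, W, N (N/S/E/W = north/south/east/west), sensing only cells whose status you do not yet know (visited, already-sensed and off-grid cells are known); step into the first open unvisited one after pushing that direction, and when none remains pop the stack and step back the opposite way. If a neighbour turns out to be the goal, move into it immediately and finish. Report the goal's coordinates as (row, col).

→ sense(dir→east)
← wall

→ sense(dir→south)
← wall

→ sense(dir→west)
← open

→ push(x→west)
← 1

→ move(dir→west)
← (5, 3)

→ sense(dir→south)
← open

→ push(x→south)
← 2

→ move(dir→south)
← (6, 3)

→ sense(dir→west)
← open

→ push(x→west)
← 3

→ move(dir→west)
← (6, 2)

→ sense(dir→west)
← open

→ push(x→west)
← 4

→ move(dir→west)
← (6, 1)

→ sense(dir→west)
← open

→ push(x→west)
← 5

→ move(dir→west)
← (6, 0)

→ sense(dir→north)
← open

→ push(x→north)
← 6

→ move(dir→north)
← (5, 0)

→ sense(dir→east)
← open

→ push(x→east)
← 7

→ move(dir→east)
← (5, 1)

→ sense(dir→east)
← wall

→ sense(dir→north)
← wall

→ pop()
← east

→ move(dir→west)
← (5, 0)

→ sense(dir→north)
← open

→ push(x→north)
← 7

→ move(dir→north)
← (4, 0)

→ sense(dir→north)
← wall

→ pop()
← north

→ move(dir→south)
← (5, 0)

→ pop()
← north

→ move(dir→south)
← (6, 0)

→ pop()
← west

→ move(dir→east)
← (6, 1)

→ pop()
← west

→ move(dir→east)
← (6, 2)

→ pop()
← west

→ move(dir→east)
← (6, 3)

→ pop()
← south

→ move(dir→north)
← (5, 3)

→ sense(dir→north)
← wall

→ pop()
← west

→ move(dir→east)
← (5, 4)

→ sense(dir→north)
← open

→ push(x→north)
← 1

→ move(dir→north)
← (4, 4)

→ sense(dir→east)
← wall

→ sense(dir→north)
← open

→ push(x→north)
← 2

→ move(dir→north)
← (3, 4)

→ sense(dir→east)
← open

→ push(x→east)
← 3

→ move(dir→east)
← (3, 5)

→ sense(dir→east)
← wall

→ sense(dir→north)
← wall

→ pop()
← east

→ move(dir→west)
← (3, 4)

→ sense(dir→west)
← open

→ push(x→west)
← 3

→ move(dir→west)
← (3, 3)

→ sense(dir→west)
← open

→ push(x→west)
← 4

→ move(dir→west)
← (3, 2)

→ sense(dir→south)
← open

→ push(x→south)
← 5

→ move(dir→south)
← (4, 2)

→ pop()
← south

→ move(dir→north)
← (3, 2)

→ sense(dir→west)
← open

→ push(x→west)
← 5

→ move(dir→west)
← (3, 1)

→ sense(dir→north)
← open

→ push(x→north)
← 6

→ move(dir→north)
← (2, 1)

→ sense(dir→east)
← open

→ push(x→east)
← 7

→ move(dir→east)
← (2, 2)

→ sense(dir→east)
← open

→ push(x→east)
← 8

→ move(dir→east)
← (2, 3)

→ sense(dir→east)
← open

→ push(x→east)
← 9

→ move(dir→east)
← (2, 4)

→ sense(dir→north)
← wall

→ pop()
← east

→ move(dir→west)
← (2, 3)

→ sense(dir→north)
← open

→ push(x→north)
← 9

→ move(dir→north)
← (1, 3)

→ sense(dir→west)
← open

→ push(x→west)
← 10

→ move(dir→west)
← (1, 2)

→ sense(dir→west)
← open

→ push(x→west)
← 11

→ move(dir→west)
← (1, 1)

→ sense(dir→west)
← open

→ push(x→west)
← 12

→ move(dir→west)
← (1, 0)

→ sense(dir→south)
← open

→ push(x→south)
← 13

→ move(dir→south)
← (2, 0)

→ pop()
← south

→ move(dir→north)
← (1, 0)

→ sense(dir→north)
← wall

→ pop()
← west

→ move(dir→east)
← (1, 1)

→ sense(dir→north)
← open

→ push(x→north)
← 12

→ move(dir→north)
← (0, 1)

→ sense(dir→east)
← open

→ push(x→east)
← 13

→ move(dir→east)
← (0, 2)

→ sense(dir→east)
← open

→ push(x→east)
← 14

→ move(dir→east)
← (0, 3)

→ sense(dir→east)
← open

→ push(x→east)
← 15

→ move(dir→east)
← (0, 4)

→ sense(dir→east)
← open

→ push(x→east)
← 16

→ move(dir→east)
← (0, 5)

→ sense(dir→east)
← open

→ push(x→east)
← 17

→ move(dir→east)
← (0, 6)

→ sense(dir→east)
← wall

→ sense(dir→south)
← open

→ push(x→south)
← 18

→ move(dir→south)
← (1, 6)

→ sense(dir→east)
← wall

→ sense(dir→south)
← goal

→ move(dir→south)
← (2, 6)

Answer: (2, 6)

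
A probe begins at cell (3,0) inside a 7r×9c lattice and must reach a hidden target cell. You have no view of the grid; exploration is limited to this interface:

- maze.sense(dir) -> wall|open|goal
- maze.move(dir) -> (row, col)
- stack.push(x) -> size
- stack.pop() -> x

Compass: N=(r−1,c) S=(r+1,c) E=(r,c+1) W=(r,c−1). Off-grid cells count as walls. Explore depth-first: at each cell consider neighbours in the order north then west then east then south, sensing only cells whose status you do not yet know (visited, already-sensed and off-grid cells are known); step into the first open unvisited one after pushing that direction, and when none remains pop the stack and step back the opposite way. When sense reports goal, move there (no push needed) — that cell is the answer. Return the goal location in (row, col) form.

·→ sense(dir=north)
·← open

·→ push(x=north)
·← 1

·→ move(dir=north)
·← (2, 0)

·→ sense(dir=north)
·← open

·→ push(x=north)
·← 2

·→ move(dir=north)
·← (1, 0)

·→ sense(dir=north)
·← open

·→ push(x=north)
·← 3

·→ move(dir=north)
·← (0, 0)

·→ sense(dir=east)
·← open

·→ push(x=east)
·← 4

·→ move(dir=east)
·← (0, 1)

·→ sense(dir=east)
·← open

·→ push(x=east)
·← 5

·→ move(dir=east)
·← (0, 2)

·→ sense(dir=east)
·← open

·→ push(x=east)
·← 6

·→ move(dir=east)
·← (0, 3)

·→ sense(dir=east)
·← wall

·→ sense(dir=south)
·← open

·→ push(x=south)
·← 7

·→ move(dir=south)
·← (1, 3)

·→ sense(dir=west)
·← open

·→ push(x=west)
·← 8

·→ move(dir=west)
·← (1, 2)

·→ sense(dir=west)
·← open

·→ push(x=west)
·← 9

·→ move(dir=west)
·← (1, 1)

·→ sense(dir=south)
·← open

·→ push(x=south)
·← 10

·→ move(dir=south)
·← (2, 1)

·→ sense(dir=east)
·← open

·→ push(x=east)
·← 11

·→ move(dir=east)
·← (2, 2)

·→ sense(dir=east)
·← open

·→ push(x=east)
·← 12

·→ move(dir=east)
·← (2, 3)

·→ sense(dir=east)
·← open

·→ push(x=east)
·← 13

·→ move(dir=east)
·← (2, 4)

·→ sense(dir=north)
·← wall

·→ sense(dir=east)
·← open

·→ push(x=east)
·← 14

·→ move(dir=east)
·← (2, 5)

·→ sense(dir=north)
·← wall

·→ sense(dir=east)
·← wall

·→ sense(dir=south)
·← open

·→ push(x=south)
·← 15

·→ move(dir=south)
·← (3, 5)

·→ sense(dir=west)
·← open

·→ push(x=west)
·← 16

·→ move(dir=west)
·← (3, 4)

·→ sense(dir=west)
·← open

·→ push(x=west)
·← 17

·→ move(dir=west)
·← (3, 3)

·→ sense(dir=west)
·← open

·→ push(x=west)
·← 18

·→ move(dir=west)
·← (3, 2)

·→ sense(dir=west)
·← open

·→ push(x=west)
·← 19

·→ move(dir=west)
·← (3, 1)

·→ sense(dir=south)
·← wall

·→ pop()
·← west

·→ move(dir=east)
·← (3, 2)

·→ sense(dir=south)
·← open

·→ push(x=south)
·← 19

·→ move(dir=south)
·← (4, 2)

·→ sense(dir=east)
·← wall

·→ sense(dir=south)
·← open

·→ push(x=south)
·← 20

·→ move(dir=south)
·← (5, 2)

·→ sense(dir=west)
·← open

·→ push(x=west)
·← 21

·→ move(dir=west)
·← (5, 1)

·→ sense(dir=west)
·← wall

·→ sense(dir=south)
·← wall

·→ pop()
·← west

·→ move(dir=east)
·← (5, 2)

·→ sense(dir=east)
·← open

·→ push(x=east)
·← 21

·→ move(dir=east)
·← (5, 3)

·→ sense(dir=east)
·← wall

·→ sense(dir=south)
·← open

·→ push(x=south)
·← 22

·→ move(dir=south)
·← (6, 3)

·→ sense(dir=west)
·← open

·→ push(x=west)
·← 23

·→ move(dir=west)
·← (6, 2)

·→ pop()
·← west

·→ move(dir=east)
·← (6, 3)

·→ sense(dir=east)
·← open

·→ push(x=east)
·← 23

·→ move(dir=east)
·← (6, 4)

·→ sense(dir=east)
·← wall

·→ pop()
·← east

·→ move(dir=west)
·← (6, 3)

·→ pop()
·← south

·→ move(dir=north)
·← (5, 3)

·→ pop()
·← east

·→ move(dir=west)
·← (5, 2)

·→ pop()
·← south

·→ move(dir=north)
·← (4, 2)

·→ pop()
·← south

·→ move(dir=north)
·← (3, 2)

·→ pop()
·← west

·→ move(dir=east)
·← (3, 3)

·→ pop()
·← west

·→ move(dir=east)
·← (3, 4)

·→ sense(dir=south)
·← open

·→ push(x=south)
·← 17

·→ move(dir=south)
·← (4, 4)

·→ sense(dir=east)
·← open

·→ push(x=east)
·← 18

·→ move(dir=east)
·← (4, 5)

·→ sense(dir=east)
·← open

·→ push(x=east)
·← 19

·→ move(dir=east)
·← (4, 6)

·→ sense(dir=north)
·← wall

·→ sense(dir=east)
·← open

·→ push(x=east)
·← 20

·→ move(dir=east)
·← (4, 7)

·→ sense(dir=north)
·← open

·→ push(x=north)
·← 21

·→ move(dir=north)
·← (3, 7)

·→ sense(dir=north)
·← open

·→ push(x=north)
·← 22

·→ move(dir=north)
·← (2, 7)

·→ sense(dir=north)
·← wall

·→ sense(dir=east)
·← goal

·→ move(dir=east)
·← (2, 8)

Answer: (2, 8)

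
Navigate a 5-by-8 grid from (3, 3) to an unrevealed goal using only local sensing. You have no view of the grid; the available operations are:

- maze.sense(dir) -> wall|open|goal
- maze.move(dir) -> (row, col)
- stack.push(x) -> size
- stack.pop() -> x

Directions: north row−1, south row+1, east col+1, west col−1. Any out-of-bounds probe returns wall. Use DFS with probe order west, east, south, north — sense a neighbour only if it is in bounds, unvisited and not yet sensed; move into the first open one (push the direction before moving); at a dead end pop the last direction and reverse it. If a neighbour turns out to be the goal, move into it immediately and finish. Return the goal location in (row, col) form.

I invoke sense with dir→west, which returns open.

Invoking push with x→west, → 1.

Then move with dir→west, → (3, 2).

Next I call sense with dir→west, and get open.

Then push with x→west, : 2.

Invoking move with dir→west, which returns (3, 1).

Using sense with dir→west, → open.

I invoke push with x→west, — result: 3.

Next I call move with dir→west, and get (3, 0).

Now I run sense with dir→south, : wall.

Calling sense with dir→north, : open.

I try push with x→north, and get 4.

I invoke move with dir→north, and observe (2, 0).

Invoking sense with dir→east, giving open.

I run push with x→east, and observe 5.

Invoking move with dir→east, → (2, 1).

Calling sense with dir→east, giving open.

I run push with x→east, : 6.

Invoking move with dir→east, which returns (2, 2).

Now I run sense with dir→east, and see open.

I run push with x→east, — result: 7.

Then move with dir→east, which returns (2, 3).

I invoke sense with dir→east, which returns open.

I try push with x→east, and see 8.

I use move with dir→east, : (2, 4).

I invoke sense with dir→east, and get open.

I run push with x→east, : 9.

Next I call move with dir→east, and observe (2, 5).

Invoking sense with dir→east, — result: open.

I use push with x→east, → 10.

I invoke move with dir→east, — result: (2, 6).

I try sense with dir→east, yielding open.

I use push with x→east, — result: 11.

I invoke move with dir→east, and observe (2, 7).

Calling sense with dir→south, giving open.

I run push with x→south, and get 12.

Using move with dir→south, which returns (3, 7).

I call sense with dir→west, which returns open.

I run push with x→west, giving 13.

Using move with dir→west, giving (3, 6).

Next I call sense with dir→west, → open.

Now I run push with x→west, giving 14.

Invoking move with dir→west, and observe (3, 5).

I invoke sense with dir→west, — result: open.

Next I call push with x→west, : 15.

Now I run move with dir→west, which returns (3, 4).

Next I call sense with dir→south, and see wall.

Now I run pop, → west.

I use move with dir→east, which returns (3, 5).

Next I call sense with dir→south, and see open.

I run push with x→south, and see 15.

I run move with dir→south, yielding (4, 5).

Next I call sense with dir→east, yielding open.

I run push with x→east, which returns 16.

Invoking move with dir→east, which returns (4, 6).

Now I run sense with dir→east, and get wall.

I invoke pop(), and observe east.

Calling move with dir→west, which returns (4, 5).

Invoking pop(), and get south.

I run move with dir→north, — result: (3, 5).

Next I call pop(), — result: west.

I invoke move with dir→east, → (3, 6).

Using pop(), : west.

Using move with dir→east, which returns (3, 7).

I call pop(), and observe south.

I call move with dir→north, and get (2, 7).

I run sense with dir→north, yielding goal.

Now I run move with dir→north, : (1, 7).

Answer: (1, 7)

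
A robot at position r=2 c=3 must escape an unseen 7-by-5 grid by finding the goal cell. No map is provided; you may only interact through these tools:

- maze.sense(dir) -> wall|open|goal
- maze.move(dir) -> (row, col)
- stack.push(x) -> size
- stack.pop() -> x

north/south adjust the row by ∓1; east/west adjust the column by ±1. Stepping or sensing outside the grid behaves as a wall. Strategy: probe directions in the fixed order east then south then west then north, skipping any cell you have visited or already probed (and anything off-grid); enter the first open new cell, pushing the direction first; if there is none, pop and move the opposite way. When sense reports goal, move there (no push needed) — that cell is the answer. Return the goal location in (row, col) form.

I call sense using dir='east', → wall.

I use sense using dir='south', giving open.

I invoke push using x='south', giving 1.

Invoking move using dir='south', → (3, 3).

Then sense using dir='east', and get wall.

Invoking sense using dir='south', : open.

Then push using x='south', and see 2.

Using move using dir='south', and observe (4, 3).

I invoke sense using dir='east', giving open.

Next I call push using x='east', — result: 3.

Then move using dir='east', → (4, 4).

Now I run sense using dir='south', giving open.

Then push using x='south', and observe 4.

Calling move using dir='south', which returns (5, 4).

Next I call sense using dir='south', which returns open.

I try push using x='south', : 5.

Then move using dir='south', — result: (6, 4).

I run sense using dir='west', and get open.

Then push using x='west', and see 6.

Using move using dir='west', and see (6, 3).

Invoking sense using dir='west', — result: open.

I use push using x='west', and observe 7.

I call move using dir='west', and observe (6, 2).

Calling sense using dir='west', which returns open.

I use push using x='west', which returns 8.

I use move using dir='west', giving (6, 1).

I try sense using dir='west', and observe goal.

I invoke move using dir='west', yielding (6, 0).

Answer: (6, 0)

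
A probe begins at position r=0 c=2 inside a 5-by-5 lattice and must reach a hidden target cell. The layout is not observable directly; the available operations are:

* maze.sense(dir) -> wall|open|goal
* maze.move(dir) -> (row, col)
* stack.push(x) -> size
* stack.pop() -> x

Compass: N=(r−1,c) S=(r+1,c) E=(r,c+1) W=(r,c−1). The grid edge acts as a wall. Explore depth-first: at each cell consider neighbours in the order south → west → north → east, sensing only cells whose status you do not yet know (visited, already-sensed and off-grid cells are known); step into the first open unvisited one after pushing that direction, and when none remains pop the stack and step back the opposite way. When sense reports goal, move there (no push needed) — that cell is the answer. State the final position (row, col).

==> maze.sense(south)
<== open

==> stack.push(south)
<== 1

==> maze.move(south)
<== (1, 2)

==> maze.sense(south)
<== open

==> stack.push(south)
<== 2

==> maze.move(south)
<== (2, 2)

==> maze.sense(south)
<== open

==> stack.push(south)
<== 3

==> maze.move(south)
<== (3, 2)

==> maze.sense(south)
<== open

==> stack.push(south)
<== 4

==> maze.move(south)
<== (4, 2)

==> maze.sense(west)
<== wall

==> maze.sense(east)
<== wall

==> stack.pop()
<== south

==> maze.move(north)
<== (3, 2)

==> maze.sense(west)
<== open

==> stack.push(west)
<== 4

==> maze.move(west)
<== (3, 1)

==> maze.sense(west)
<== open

==> stack.push(west)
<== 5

==> maze.move(west)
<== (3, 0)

==> maze.sense(south)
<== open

==> stack.push(south)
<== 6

==> maze.move(south)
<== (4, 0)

==> stack.pop()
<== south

==> maze.move(north)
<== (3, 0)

==> maze.sense(north)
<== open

==> stack.push(north)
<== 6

==> maze.move(north)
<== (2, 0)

==> maze.sense(north)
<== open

==> stack.push(north)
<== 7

==> maze.move(north)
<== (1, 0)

==> maze.sense(north)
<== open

==> stack.push(north)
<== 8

==> maze.move(north)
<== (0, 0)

==> maze.sense(east)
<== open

==> stack.push(east)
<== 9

==> maze.move(east)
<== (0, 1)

==> maze.sense(south)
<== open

==> stack.push(south)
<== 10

==> maze.move(south)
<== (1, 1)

==> maze.sense(south)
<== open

==> stack.push(south)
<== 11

==> maze.move(south)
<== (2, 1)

==> stack.pop()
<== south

==> maze.move(north)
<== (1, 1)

==> stack.pop()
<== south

==> maze.move(north)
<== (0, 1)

==> stack.pop()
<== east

==> maze.move(west)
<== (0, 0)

==> stack.pop()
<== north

==> maze.move(south)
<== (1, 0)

==> stack.pop()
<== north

==> maze.move(south)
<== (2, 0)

==> stack.pop()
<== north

==> maze.move(south)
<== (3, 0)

==> stack.pop()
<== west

==> maze.move(east)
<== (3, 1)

==> stack.pop()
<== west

==> maze.move(east)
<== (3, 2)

==> maze.sense(east)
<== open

==> stack.push(east)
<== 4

==> maze.move(east)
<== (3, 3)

==> maze.sense(north)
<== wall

==> maze.sense(east)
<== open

==> stack.push(east)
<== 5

==> maze.move(east)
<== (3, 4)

==> maze.sense(south)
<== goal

==> maze.move(south)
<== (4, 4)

Answer: (4, 4)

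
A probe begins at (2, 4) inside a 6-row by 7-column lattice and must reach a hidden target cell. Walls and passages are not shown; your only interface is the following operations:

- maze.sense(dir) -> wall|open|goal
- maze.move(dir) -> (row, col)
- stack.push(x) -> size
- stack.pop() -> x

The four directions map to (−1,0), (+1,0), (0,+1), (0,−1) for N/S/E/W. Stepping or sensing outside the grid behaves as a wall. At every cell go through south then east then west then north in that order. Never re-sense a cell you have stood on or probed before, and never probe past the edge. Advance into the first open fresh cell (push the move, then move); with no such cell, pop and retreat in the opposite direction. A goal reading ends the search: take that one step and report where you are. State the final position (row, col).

·→ maze.sense(dir: south)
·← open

·→ stack.push(x: south)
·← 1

·→ maze.move(dir: south)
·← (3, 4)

·→ maze.sense(dir: south)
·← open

·→ stack.push(x: south)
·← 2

·→ maze.move(dir: south)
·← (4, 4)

·→ maze.sense(dir: south)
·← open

·→ stack.push(x: south)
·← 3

·→ maze.move(dir: south)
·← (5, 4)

·→ maze.sense(dir: east)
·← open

·→ stack.push(x: east)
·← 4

·→ maze.move(dir: east)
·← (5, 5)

·→ maze.sense(dir: east)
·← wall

·→ maze.sense(dir: north)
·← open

·→ stack.push(x: north)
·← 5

·→ maze.move(dir: north)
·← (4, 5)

·→ maze.sense(dir: east)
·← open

·→ stack.push(x: east)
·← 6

·→ maze.move(dir: east)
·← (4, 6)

·→ maze.sense(dir: north)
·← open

·→ stack.push(x: north)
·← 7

·→ maze.move(dir: north)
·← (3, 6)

·→ maze.sense(dir: west)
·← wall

·→ maze.sense(dir: north)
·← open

·→ stack.push(x: north)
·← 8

·→ maze.move(dir: north)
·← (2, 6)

·→ maze.sense(dir: west)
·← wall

·→ maze.sense(dir: north)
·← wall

·→ stack.pop()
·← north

·→ maze.move(dir: south)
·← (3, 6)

·→ stack.pop()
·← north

·→ maze.move(dir: south)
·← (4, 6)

·→ stack.pop()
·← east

·→ maze.move(dir: west)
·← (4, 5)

·→ stack.pop()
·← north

·→ maze.move(dir: south)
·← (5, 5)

·→ stack.pop()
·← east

·→ maze.move(dir: west)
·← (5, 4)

·→ maze.sense(dir: west)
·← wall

·→ stack.pop()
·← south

·→ maze.move(dir: north)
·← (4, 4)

·→ maze.sense(dir: west)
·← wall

·→ stack.pop()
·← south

·→ maze.move(dir: north)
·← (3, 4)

·→ maze.sense(dir: west)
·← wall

·→ stack.pop()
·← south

·→ maze.move(dir: north)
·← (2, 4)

·→ maze.sense(dir: west)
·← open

·→ stack.push(x: west)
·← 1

·→ maze.move(dir: west)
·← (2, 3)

·→ maze.sense(dir: west)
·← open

·→ stack.push(x: west)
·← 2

·→ maze.move(dir: west)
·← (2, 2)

·→ maze.sense(dir: south)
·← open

·→ stack.push(x: south)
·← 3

·→ maze.move(dir: south)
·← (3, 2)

·→ maze.sense(dir: south)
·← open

·→ stack.push(x: south)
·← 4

·→ maze.move(dir: south)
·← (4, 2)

·→ maze.sense(dir: south)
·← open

·→ stack.push(x: south)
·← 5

·→ maze.move(dir: south)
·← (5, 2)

·→ maze.sense(dir: west)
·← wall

·→ stack.pop()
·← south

·→ maze.move(dir: north)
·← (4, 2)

·→ maze.sense(dir: west)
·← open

·→ stack.push(x: west)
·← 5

·→ maze.move(dir: west)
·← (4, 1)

·→ maze.sense(dir: west)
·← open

·→ stack.push(x: west)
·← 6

·→ maze.move(dir: west)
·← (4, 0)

·→ maze.sense(dir: south)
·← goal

·→ maze.move(dir: south)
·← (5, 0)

Answer: (5, 0)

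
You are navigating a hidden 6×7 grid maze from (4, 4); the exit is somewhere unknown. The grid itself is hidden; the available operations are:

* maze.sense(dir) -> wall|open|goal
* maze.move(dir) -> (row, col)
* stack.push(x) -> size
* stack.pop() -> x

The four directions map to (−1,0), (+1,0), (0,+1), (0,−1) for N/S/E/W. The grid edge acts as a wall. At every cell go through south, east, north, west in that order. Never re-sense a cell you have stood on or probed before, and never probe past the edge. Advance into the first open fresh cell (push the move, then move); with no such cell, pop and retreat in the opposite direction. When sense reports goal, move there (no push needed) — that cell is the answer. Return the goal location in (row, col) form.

~$ maze.sense dir=south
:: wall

~$ maze.sense dir=east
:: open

~$ stack.push x=east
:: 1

~$ maze.move dir=east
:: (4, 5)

~$ maze.sense dir=south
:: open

~$ stack.push x=south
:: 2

~$ maze.move dir=south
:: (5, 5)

~$ maze.sense dir=east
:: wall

~$ stack.pop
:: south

~$ maze.move dir=north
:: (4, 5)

~$ maze.sense dir=east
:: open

~$ stack.push x=east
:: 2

~$ maze.move dir=east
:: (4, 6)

~$ maze.sense dir=north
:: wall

~$ stack.pop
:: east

~$ maze.move dir=west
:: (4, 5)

~$ maze.sense dir=north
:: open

~$ stack.push x=north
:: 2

~$ maze.move dir=north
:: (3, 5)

~$ maze.sense dir=north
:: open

~$ stack.push x=north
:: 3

~$ maze.move dir=north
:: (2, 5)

~$ maze.sense dir=east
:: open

~$ stack.push x=east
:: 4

~$ maze.move dir=east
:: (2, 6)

~$ maze.sense dir=north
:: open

~$ stack.push x=north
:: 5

~$ maze.move dir=north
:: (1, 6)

~$ maze.sense dir=north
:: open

~$ stack.push x=north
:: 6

~$ maze.move dir=north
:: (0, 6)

~$ maze.sense dir=west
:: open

~$ stack.push x=west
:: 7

~$ maze.move dir=west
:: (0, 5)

~$ maze.sense dir=south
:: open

~$ stack.push x=south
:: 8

~$ maze.move dir=south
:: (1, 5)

~$ maze.sense dir=west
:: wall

~$ stack.pop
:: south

~$ maze.move dir=north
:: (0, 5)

~$ maze.sense dir=west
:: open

~$ stack.push x=west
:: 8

~$ maze.move dir=west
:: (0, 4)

~$ maze.sense dir=west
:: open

~$ stack.push x=west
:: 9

~$ maze.move dir=west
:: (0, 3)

~$ maze.sense dir=south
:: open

~$ stack.push x=south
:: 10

~$ maze.move dir=south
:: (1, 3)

~$ maze.sense dir=south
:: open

~$ stack.push x=south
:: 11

~$ maze.move dir=south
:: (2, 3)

~$ maze.sense dir=south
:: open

~$ stack.push x=south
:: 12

~$ maze.move dir=south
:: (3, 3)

~$ maze.sense dir=south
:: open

~$ stack.push x=south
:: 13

~$ maze.move dir=south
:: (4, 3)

~$ maze.sense dir=south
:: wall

~$ maze.sense dir=west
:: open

~$ stack.push x=west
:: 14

~$ maze.move dir=west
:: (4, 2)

~$ maze.sense dir=south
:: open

~$ stack.push x=south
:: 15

~$ maze.move dir=south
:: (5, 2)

~$ maze.sense dir=west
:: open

~$ stack.push x=west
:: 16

~$ maze.move dir=west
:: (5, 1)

~$ maze.sense dir=north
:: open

~$ stack.push x=north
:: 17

~$ maze.move dir=north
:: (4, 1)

~$ maze.sense dir=north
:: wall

~$ maze.sense dir=west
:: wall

~$ stack.pop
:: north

~$ maze.move dir=south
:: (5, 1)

~$ maze.sense dir=west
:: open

~$ stack.push x=west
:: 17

~$ maze.move dir=west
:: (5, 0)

~$ stack.pop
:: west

~$ maze.move dir=east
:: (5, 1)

~$ stack.pop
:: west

~$ maze.move dir=east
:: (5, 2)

~$ stack.pop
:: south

~$ maze.move dir=north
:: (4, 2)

~$ maze.sense dir=north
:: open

~$ stack.push x=north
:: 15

~$ maze.move dir=north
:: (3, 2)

~$ maze.sense dir=north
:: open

~$ stack.push x=north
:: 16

~$ maze.move dir=north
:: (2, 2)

~$ maze.sense dir=north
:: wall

~$ maze.sense dir=west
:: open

~$ stack.push x=west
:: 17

~$ maze.move dir=west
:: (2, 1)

~$ maze.sense dir=north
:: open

~$ stack.push x=north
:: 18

~$ maze.move dir=north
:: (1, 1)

~$ maze.sense dir=north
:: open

~$ stack.push x=north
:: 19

~$ maze.move dir=north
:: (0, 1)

~$ maze.sense dir=east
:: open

~$ stack.push x=east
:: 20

~$ maze.move dir=east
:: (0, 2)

~$ stack.pop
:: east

~$ maze.move dir=west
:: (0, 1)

~$ maze.sense dir=west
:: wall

~$ stack.pop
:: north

~$ maze.move dir=south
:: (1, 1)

~$ maze.sense dir=west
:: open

~$ stack.push x=west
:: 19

~$ maze.move dir=west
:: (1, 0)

~$ maze.sense dir=south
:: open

~$ stack.push x=south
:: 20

~$ maze.move dir=south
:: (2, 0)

~$ maze.sense dir=south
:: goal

~$ maze.move dir=south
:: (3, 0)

Answer: (3, 0)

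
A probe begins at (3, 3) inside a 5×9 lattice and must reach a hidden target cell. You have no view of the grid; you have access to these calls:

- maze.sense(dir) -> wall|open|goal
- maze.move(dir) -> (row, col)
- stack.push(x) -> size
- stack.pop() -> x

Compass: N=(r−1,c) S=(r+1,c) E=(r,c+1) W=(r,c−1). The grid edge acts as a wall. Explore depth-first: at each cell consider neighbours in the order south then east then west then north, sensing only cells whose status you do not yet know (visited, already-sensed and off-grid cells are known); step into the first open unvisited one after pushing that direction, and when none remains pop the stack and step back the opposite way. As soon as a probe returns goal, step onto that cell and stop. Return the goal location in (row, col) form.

> sense south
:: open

> push south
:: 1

> move south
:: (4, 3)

> sense east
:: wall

> sense west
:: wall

> pop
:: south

> move north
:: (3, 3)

> sense east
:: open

> push east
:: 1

> move east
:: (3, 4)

> sense east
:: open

> push east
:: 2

> move east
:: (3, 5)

> sense south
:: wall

> sense east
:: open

> push east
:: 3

> move east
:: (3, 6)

> sense south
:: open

> push south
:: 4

> move south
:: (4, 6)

> sense east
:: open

> push east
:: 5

> move east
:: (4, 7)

> sense east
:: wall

> sense north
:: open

> push north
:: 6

> move north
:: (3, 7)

> sense east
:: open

> push east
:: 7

> move east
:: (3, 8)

> sense north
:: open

> push north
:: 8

> move north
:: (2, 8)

> sense west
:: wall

> sense north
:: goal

> move north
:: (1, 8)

Answer: (1, 8)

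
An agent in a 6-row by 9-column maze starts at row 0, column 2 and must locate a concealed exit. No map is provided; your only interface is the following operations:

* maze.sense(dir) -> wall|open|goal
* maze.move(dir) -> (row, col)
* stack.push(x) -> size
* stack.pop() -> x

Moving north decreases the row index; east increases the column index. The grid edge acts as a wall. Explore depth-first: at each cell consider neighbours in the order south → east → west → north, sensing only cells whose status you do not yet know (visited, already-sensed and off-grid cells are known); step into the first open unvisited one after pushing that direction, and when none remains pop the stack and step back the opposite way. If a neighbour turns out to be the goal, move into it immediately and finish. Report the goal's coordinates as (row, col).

·→ maze.sense(dir→south)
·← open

·→ stack.push(x→south)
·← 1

·→ maze.move(dir→south)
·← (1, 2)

·→ maze.sense(dir→south)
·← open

·→ stack.push(x→south)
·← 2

·→ maze.move(dir→south)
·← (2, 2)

·→ maze.sense(dir→south)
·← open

·→ stack.push(x→south)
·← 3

·→ maze.move(dir→south)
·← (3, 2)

·→ maze.sense(dir→south)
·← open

·→ stack.push(x→south)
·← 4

·→ maze.move(dir→south)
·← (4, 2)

·→ maze.sense(dir→south)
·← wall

·→ maze.sense(dir→east)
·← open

·→ stack.push(x→east)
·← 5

·→ maze.move(dir→east)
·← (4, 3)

·→ maze.sense(dir→south)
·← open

·→ stack.push(x→south)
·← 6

·→ maze.move(dir→south)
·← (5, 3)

·→ maze.sense(dir→east)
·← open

·→ stack.push(x→east)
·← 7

·→ maze.move(dir→east)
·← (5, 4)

·→ maze.sense(dir→east)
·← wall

·→ maze.sense(dir→north)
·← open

·→ stack.push(x→north)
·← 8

·→ maze.move(dir→north)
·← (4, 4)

·→ maze.sense(dir→east)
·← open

·→ stack.push(x→east)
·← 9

·→ maze.move(dir→east)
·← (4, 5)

·→ maze.sense(dir→east)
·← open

·→ stack.push(x→east)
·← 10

·→ maze.move(dir→east)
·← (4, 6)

·→ maze.sense(dir→south)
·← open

·→ stack.push(x→south)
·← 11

·→ maze.move(dir→south)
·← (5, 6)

·→ maze.sense(dir→east)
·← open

·→ stack.push(x→east)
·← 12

·→ maze.move(dir→east)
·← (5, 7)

·→ maze.sense(dir→east)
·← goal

·→ maze.move(dir→east)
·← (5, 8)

Answer: (5, 8)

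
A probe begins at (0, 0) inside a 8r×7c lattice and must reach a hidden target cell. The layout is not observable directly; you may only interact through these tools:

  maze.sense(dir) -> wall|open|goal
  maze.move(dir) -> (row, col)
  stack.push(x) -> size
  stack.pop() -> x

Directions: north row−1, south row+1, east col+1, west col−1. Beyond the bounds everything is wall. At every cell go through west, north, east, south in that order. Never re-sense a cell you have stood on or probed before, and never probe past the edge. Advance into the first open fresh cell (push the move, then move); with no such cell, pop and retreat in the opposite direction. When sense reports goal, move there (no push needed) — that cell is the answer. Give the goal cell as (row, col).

>> sense(dir='east')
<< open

>> push(x='east')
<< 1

>> move(dir='east')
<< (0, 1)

>> sense(dir='east')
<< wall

>> sense(dir='south')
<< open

>> push(x='south')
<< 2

>> move(dir='south')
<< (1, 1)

>> sense(dir='west')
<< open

>> push(x='west')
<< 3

>> move(dir='west')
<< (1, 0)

>> sense(dir='south')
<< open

>> push(x='south')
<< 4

>> move(dir='south')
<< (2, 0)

>> sense(dir='east')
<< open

>> push(x='east')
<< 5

>> move(dir='east')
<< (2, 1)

>> sense(dir='east')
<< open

>> push(x='east')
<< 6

>> move(dir='east')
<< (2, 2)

>> sense(dir='north')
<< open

>> push(x='north')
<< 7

>> move(dir='north')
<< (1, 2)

>> sense(dir='east')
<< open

>> push(x='east')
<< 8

>> move(dir='east')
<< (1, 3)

>> sense(dir='north')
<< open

>> push(x='north')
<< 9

>> move(dir='north')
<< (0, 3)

>> sense(dir='east')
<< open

>> push(x='east')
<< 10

>> move(dir='east')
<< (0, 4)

>> sense(dir='east')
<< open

>> push(x='east')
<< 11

>> move(dir='east')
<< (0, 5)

>> sense(dir='east')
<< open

>> push(x='east')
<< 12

>> move(dir='east')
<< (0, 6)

>> sense(dir='south')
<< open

>> push(x='south')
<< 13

>> move(dir='south')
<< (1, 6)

>> sense(dir='west')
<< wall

>> sense(dir='south')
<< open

>> push(x='south')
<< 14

>> move(dir='south')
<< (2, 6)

>> sense(dir='west')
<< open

>> push(x='west')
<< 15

>> move(dir='west')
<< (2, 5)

>> sense(dir='west')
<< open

>> push(x='west')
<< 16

>> move(dir='west')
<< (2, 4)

>> sense(dir='west')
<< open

>> push(x='west')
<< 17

>> move(dir='west')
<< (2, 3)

>> sense(dir='south')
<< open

>> push(x='south')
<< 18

>> move(dir='south')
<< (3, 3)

>> sense(dir='west')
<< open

>> push(x='west')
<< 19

>> move(dir='west')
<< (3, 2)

>> sense(dir='west')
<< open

>> push(x='west')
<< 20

>> move(dir='west')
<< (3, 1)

>> sense(dir='west')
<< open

>> push(x='west')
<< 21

>> move(dir='west')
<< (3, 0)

>> sense(dir='south')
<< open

>> push(x='south')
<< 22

>> move(dir='south')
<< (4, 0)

>> sense(dir='east')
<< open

>> push(x='east')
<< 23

>> move(dir='east')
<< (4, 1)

>> sense(dir='east')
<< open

>> push(x='east')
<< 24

>> move(dir='east')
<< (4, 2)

>> sense(dir='east')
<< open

>> push(x='east')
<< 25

>> move(dir='east')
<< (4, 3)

>> sense(dir='east')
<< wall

>> sense(dir='south')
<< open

>> push(x='south')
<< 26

>> move(dir='south')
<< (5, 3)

>> sense(dir='west')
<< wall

>> sense(dir='east')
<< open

>> push(x='east')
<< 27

>> move(dir='east')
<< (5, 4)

>> sense(dir='east')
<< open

>> push(x='east')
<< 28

>> move(dir='east')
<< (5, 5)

>> sense(dir='north')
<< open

>> push(x='north')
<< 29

>> move(dir='north')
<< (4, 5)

>> sense(dir='north')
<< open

>> push(x='north')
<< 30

>> move(dir='north')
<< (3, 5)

>> sense(dir='west')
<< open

>> push(x='west')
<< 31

>> move(dir='west')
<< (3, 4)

>> pop()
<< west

>> move(dir='east')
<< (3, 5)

>> sense(dir='east')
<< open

>> push(x='east')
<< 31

>> move(dir='east')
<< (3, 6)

>> sense(dir='south')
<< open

>> push(x='south')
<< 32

>> move(dir='south')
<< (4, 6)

>> sense(dir='south')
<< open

>> push(x='south')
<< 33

>> move(dir='south')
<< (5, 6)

>> sense(dir='south')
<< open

>> push(x='south')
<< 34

>> move(dir='south')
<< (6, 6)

>> sense(dir='west')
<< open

>> push(x='west')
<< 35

>> move(dir='west')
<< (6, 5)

>> sense(dir='west')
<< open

>> push(x='west')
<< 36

>> move(dir='west')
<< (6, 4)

>> sense(dir='west')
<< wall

>> sense(dir='south')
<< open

>> push(x='south')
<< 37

>> move(dir='south')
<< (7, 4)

>> sense(dir='west')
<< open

>> push(x='west')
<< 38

>> move(dir='west')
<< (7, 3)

>> sense(dir='west')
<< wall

>> pop()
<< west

>> move(dir='east')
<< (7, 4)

>> sense(dir='east')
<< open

>> push(x='east')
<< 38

>> move(dir='east')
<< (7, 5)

>> sense(dir='east')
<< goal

>> move(dir='east')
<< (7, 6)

Answer: (7, 6)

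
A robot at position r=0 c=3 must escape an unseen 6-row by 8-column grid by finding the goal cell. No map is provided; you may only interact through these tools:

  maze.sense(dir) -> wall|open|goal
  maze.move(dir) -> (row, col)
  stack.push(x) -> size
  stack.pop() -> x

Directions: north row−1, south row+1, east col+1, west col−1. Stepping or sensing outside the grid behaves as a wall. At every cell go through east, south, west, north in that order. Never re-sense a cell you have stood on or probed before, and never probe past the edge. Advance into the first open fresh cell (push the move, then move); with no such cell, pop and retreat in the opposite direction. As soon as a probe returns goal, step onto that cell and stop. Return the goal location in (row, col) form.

·→ maze.sense(dir: east)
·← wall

·→ maze.sense(dir: south)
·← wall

·→ maze.sense(dir: west)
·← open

·→ stack.push(x: west)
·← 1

·→ maze.move(dir: west)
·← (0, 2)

·→ maze.sense(dir: south)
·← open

·→ stack.push(x: south)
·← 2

·→ maze.move(dir: south)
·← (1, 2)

·→ maze.sense(dir: south)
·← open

·→ stack.push(x: south)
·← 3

·→ maze.move(dir: south)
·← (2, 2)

·→ maze.sense(dir: east)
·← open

·→ stack.push(x: east)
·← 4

·→ maze.move(dir: east)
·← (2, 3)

·→ maze.sense(dir: east)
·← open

·→ stack.push(x: east)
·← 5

·→ maze.move(dir: east)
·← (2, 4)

·→ maze.sense(dir: east)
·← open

·→ stack.push(x: east)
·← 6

·→ maze.move(dir: east)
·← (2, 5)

·→ maze.sense(dir: east)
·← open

·→ stack.push(x: east)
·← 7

·→ maze.move(dir: east)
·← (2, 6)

·→ maze.sense(dir: east)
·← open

·→ stack.push(x: east)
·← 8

·→ maze.move(dir: east)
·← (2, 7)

·→ maze.sense(dir: south)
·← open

·→ stack.push(x: south)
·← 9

·→ maze.move(dir: south)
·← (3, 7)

·→ maze.sense(dir: south)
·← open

·→ stack.push(x: south)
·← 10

·→ maze.move(dir: south)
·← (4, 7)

·→ maze.sense(dir: south)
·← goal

·→ maze.move(dir: south)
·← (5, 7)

Answer: (5, 7)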